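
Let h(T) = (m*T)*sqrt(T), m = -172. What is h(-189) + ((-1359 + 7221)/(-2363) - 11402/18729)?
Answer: -136732324/44256627 + 97524*I*sqrt(21) ≈ -3.0895 + 4.4691e+5*I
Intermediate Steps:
h(T) = -172*T**(3/2) (h(T) = (-172*T)*sqrt(T) = -172*T**(3/2))
h(-189) + ((-1359 + 7221)/(-2363) - 11402/18729) = -(-97524)*I*sqrt(21) + ((-1359 + 7221)/(-2363) - 11402/18729) = -(-97524)*I*sqrt(21) + (5862*(-1/2363) - 11402*1/18729) = 97524*I*sqrt(21) + (-5862/2363 - 11402/18729) = 97524*I*sqrt(21) - 136732324/44256627 = -136732324/44256627 + 97524*I*sqrt(21)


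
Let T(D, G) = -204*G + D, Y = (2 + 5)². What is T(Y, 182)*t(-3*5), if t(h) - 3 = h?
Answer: 444948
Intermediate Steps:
t(h) = 3 + h
Y = 49 (Y = 7² = 49)
T(D, G) = D - 204*G
T(Y, 182)*t(-3*5) = (49 - 204*182)*(3 - 3*5) = (49 - 37128)*(3 - 15) = -37079*(-12) = 444948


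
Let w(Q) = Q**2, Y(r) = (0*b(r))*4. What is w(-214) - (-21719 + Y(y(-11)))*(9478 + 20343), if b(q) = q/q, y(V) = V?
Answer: 647728095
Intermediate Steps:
b(q) = 1
Y(r) = 0 (Y(r) = (0*1)*4 = 0*4 = 0)
w(-214) - (-21719 + Y(y(-11)))*(9478 + 20343) = (-214)**2 - (-21719 + 0)*(9478 + 20343) = 45796 - (-21719)*29821 = 45796 - 1*(-647682299) = 45796 + 647682299 = 647728095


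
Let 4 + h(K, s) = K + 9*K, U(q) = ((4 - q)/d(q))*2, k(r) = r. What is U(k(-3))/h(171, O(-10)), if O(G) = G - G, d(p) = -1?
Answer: -7/853 ≈ -0.0082063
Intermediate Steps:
O(G) = 0
U(q) = -8 + 2*q (U(q) = ((4 - q)/(-1))*2 = ((4 - q)*(-1))*2 = (-4 + q)*2 = -8 + 2*q)
h(K, s) = -4 + 10*K (h(K, s) = -4 + (K + 9*K) = -4 + 10*K)
U(k(-3))/h(171, O(-10)) = (-8 + 2*(-3))/(-4 + 10*171) = (-8 - 6)/(-4 + 1710) = -14/1706 = -14*1/1706 = -7/853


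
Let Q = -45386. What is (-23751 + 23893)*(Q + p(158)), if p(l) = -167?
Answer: -6468526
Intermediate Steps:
(-23751 + 23893)*(Q + p(158)) = (-23751 + 23893)*(-45386 - 167) = 142*(-45553) = -6468526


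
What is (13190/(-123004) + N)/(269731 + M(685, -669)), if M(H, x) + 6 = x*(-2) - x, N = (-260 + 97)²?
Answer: 1634040043/16712061464 ≈ 0.097776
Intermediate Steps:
N = 26569 (N = (-163)² = 26569)
M(H, x) = -6 - 3*x (M(H, x) = -6 + (x*(-2) - x) = -6 + (-2*x - x) = -6 - 3*x)
(13190/(-123004) + N)/(269731 + M(685, -669)) = (13190/(-123004) + 26569)/(269731 + (-6 - 3*(-669))) = (13190*(-1/123004) + 26569)/(269731 + (-6 + 2007)) = (-6595/61502 + 26569)/(269731 + 2001) = (1634040043/61502)/271732 = (1634040043/61502)*(1/271732) = 1634040043/16712061464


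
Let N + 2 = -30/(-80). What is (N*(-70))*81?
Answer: 36855/4 ≈ 9213.8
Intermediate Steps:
N = -13/8 (N = -2 - 30/(-80) = -2 - 30*(-1/80) = -2 + 3/8 = -13/8 ≈ -1.6250)
(N*(-70))*81 = -13/8*(-70)*81 = (455/4)*81 = 36855/4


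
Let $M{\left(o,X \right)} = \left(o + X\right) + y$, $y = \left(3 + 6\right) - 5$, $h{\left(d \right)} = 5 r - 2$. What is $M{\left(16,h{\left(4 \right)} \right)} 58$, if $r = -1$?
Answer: $754$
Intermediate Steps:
$h{\left(d \right)} = -7$ ($h{\left(d \right)} = 5 \left(-1\right) - 2 = -5 - 2 = -7$)
$y = 4$ ($y = 9 - 5 = 4$)
$M{\left(o,X \right)} = 4 + X + o$ ($M{\left(o,X \right)} = \left(o + X\right) + 4 = \left(X + o\right) + 4 = 4 + X + o$)
$M{\left(16,h{\left(4 \right)} \right)} 58 = \left(4 - 7 + 16\right) 58 = 13 \cdot 58 = 754$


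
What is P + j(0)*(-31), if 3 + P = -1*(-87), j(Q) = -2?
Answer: 146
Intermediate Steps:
P = 84 (P = -3 - 1*(-87) = -3 + 87 = 84)
P + j(0)*(-31) = 84 - 2*(-31) = 84 + 62 = 146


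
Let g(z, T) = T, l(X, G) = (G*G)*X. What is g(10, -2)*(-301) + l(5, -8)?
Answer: 922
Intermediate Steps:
l(X, G) = X*G² (l(X, G) = G²*X = X*G²)
g(10, -2)*(-301) + l(5, -8) = -2*(-301) + 5*(-8)² = 602 + 5*64 = 602 + 320 = 922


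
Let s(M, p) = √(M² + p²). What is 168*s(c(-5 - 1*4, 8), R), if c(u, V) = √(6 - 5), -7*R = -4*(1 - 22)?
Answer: 168*√145 ≈ 2023.0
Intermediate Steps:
R = -12 (R = -(-4)*(1 - 22)/7 = -(-4)*(-21)/7 = -⅐*84 = -12)
c(u, V) = 1 (c(u, V) = √1 = 1)
168*s(c(-5 - 1*4, 8), R) = 168*√(1² + (-12)²) = 168*√(1 + 144) = 168*√145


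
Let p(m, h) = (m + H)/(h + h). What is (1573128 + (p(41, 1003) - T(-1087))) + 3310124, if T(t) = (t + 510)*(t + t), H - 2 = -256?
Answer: 7279480911/2006 ≈ 3.6289e+6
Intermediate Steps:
H = -254 (H = 2 - 256 = -254)
p(m, h) = (-254 + m)/(2*h) (p(m, h) = (m - 254)/(h + h) = (-254 + m)/((2*h)) = (-254 + m)*(1/(2*h)) = (-254 + m)/(2*h))
T(t) = 2*t*(510 + t) (T(t) = (510 + t)*(2*t) = 2*t*(510 + t))
(1573128 + (p(41, 1003) - T(-1087))) + 3310124 = (1573128 + ((½)*(-254 + 41)/1003 - 2*(-1087)*(510 - 1087))) + 3310124 = (1573128 + ((½)*(1/1003)*(-213) - 2*(-1087)*(-577))) + 3310124 = (1573128 + (-213/2006 - 1*1254398)) + 3310124 = (1573128 + (-213/2006 - 1254398)) + 3310124 = (1573128 - 2516322601/2006) + 3310124 = 639372167/2006 + 3310124 = 7279480911/2006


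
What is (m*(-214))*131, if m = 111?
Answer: -3111774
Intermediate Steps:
(m*(-214))*131 = (111*(-214))*131 = -23754*131 = -3111774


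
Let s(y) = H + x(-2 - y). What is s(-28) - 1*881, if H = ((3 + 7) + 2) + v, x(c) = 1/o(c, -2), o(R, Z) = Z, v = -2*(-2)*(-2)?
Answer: -1755/2 ≈ -877.50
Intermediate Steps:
v = -8 (v = 4*(-2) = -8)
x(c) = -½ (x(c) = 1/(-2) = -½)
H = 4 (H = ((3 + 7) + 2) - 8 = (10 + 2) - 8 = 12 - 8 = 4)
s(y) = 7/2 (s(y) = 4 - ½ = 7/2)
s(-28) - 1*881 = 7/2 - 1*881 = 7/2 - 881 = -1755/2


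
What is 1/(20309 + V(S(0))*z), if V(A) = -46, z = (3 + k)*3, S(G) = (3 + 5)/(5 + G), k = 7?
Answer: 1/18929 ≈ 5.2829e-5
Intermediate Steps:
S(G) = 8/(5 + G)
z = 30 (z = (3 + 7)*3 = 10*3 = 30)
1/(20309 + V(S(0))*z) = 1/(20309 - 46*30) = 1/(20309 - 1380) = 1/18929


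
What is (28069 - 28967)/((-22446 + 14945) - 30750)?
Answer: 898/38251 ≈ 0.023477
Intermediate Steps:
(28069 - 28967)/((-22446 + 14945) - 30750) = -898/(-7501 - 30750) = -898/(-38251) = -898*(-1/38251) = 898/38251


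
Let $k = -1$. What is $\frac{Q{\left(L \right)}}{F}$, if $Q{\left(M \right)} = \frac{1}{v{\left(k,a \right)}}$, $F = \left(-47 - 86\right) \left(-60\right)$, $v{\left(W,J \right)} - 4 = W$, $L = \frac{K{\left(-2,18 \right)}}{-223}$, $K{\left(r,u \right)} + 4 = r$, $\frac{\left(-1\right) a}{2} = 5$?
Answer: $\frac{1}{23940} \approx 4.1771 \cdot 10^{-5}$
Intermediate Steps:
$a = -10$ ($a = \left(-2\right) 5 = -10$)
$K{\left(r,u \right)} = -4 + r$
$L = \frac{6}{223}$ ($L = \frac{-4 - 2}{-223} = \left(-6\right) \left(- \frac{1}{223}\right) = \frac{6}{223} \approx 0.026906$)
$v{\left(W,J \right)} = 4 + W$
$F = 7980$ ($F = \left(-133\right) \left(-60\right) = 7980$)
$Q{\left(M \right)} = \frac{1}{3}$ ($Q{\left(M \right)} = \frac{1}{4 - 1} = \frac{1}{3}$)
$\frac{Q{\left(L \right)}}{F} = \frac{1}{3 \cdot 7980} = \frac{1}{3} \cdot \frac{1}{7980} = \frac{1}{23940}$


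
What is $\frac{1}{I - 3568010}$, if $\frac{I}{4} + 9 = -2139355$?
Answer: $- \frac{1}{12125466} \approx -8.2471 \cdot 10^{-8}$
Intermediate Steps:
$I = -8557456$ ($I = -36 + 4 \left(-2139355\right) = -36 - 8557420 = -8557456$)
$\frac{1}{I - 3568010} = \frac{1}{-8557456 - 3568010} = \frac{1}{-12125466} = - \frac{1}{12125466}$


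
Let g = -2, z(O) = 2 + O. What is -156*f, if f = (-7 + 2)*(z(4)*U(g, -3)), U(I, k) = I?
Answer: -9360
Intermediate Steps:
f = 60 (f = (-7 + 2)*((2 + 4)*(-2)) = -30*(-2) = -5*(-12) = 60)
-156*f = -156*60 = -9360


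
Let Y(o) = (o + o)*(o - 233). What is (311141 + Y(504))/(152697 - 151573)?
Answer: 584309/1124 ≈ 519.85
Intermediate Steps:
Y(o) = 2*o*(-233 + o) (Y(o) = (2*o)*(-233 + o) = 2*o*(-233 + o))
(311141 + Y(504))/(152697 - 151573) = (311141 + 2*504*(-233 + 504))/(152697 - 151573) = (311141 + 2*504*271)/1124 = (311141 + 273168)*(1/1124) = 584309*(1/1124) = 584309/1124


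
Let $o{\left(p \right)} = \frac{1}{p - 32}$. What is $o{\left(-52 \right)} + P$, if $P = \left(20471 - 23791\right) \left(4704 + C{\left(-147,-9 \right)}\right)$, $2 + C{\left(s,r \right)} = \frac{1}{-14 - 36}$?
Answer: $- \frac{6556440917}{420} \approx -1.5611 \cdot 10^{7}$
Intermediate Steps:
$C{\left(s,r \right)} = - \frac{101}{50}$ ($C{\left(s,r \right)} = -2 + \frac{1}{-14 - 36} = -2 + \frac{1}{-50} = -2 - \frac{1}{50} = - \frac{101}{50}$)
$o{\left(p \right)} = \frac{1}{-32 + p}$
$P = - \frac{78052868}{5}$ ($P = \left(20471 - 23791\right) \left(4704 - \frac{101}{50}\right) = \left(-3320\right) \frac{235099}{50} = - \frac{78052868}{5} \approx -1.5611 \cdot 10^{7}$)
$o{\left(-52 \right)} + P = \frac{1}{-32 - 52} - \frac{78052868}{5} = \frac{1}{-84} - \frac{78052868}{5} = - \frac{1}{84} - \frac{78052868}{5} = - \frac{6556440917}{420}$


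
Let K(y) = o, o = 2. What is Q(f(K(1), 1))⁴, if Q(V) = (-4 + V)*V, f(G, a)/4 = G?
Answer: 1048576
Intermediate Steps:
K(y) = 2
f(G, a) = 4*G
Q(V) = V*(-4 + V)
Q(f(K(1), 1))⁴ = ((4*2)*(-4 + 4*2))⁴ = (8*(-4 + 8))⁴ = (8*4)⁴ = 32⁴ = 1048576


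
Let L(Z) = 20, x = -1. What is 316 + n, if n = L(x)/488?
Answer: 38557/122 ≈ 316.04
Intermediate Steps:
n = 5/122 (n = 20/488 = 20*(1/488) = 5/122 ≈ 0.040984)
316 + n = 316 + 5/122 = 38557/122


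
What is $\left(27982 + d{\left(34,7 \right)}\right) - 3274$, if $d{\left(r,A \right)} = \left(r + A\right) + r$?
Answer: $24783$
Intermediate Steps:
$d{\left(r,A \right)} = A + 2 r$ ($d{\left(r,A \right)} = \left(A + r\right) + r = A + 2 r$)
$\left(27982 + d{\left(34,7 \right)}\right) - 3274 = \left(27982 + \left(7 + 2 \cdot 34\right)\right) - 3274 = \left(27982 + \left(7 + 68\right)\right) - 3274 = \left(27982 + 75\right) - 3274 = 28057 - 3274 = 24783$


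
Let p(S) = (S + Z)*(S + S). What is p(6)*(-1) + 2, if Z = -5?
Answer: -10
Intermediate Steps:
p(S) = 2*S*(-5 + S) (p(S) = (S - 5)*(S + S) = (-5 + S)*(2*S) = 2*S*(-5 + S))
p(6)*(-1) + 2 = (2*6*(-5 + 6))*(-1) + 2 = (2*6*1)*(-1) + 2 = 12*(-1) + 2 = -12 + 2 = -10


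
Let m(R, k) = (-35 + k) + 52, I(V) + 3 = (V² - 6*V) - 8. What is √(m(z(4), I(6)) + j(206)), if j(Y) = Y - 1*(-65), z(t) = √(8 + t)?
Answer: √277 ≈ 16.643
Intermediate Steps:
I(V) = -11 + V² - 6*V (I(V) = -3 + ((V² - 6*V) - 8) = -3 + (-8 + V² - 6*V) = -11 + V² - 6*V)
m(R, k) = 17 + k
j(Y) = 65 + Y (j(Y) = Y + 65 = 65 + Y)
√(m(z(4), I(6)) + j(206)) = √((17 + (-11 + 6² - 6*6)) + (65 + 206)) = √((17 + (-11 + 36 - 36)) + 271) = √((17 - 11) + 271) = √(6 + 271) = √277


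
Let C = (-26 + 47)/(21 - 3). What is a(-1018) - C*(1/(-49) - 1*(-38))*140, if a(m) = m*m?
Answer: 3090362/3 ≈ 1.0301e+6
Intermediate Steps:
a(m) = m²
C = 7/6 (C = 21/18 = 21*(1/18) = 7/6 ≈ 1.1667)
a(-1018) - C*(1/(-49) - 1*(-38))*140 = (-1018)² - 7*(1/(-49) - 1*(-38))/6*140 = 1036324 - 7*(-1/49 + 38)/6*140 = 1036324 - (7/6)*(1861/49)*140 = 1036324 - 1861*140/42 = 1036324 - 1*18610/3 = 1036324 - 18610/3 = 3090362/3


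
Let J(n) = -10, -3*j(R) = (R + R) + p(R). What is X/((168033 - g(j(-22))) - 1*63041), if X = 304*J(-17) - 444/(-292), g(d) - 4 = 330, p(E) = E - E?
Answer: -221809/7640034 ≈ -0.029032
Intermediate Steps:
p(E) = 0
j(R) = -2*R/3 (j(R) = -((R + R) + 0)/3 = -(2*R + 0)/3 = -2*R/3)
g(d) = 334 (g(d) = 4 + 330 = 334)
X = -221809/73 (X = 304*(-10) - 444/(-292) = -3040 - 444*(-1/292) = -3040 + 111/73 = -221809/73 ≈ -3038.5)
X/((168033 - g(j(-22))) - 1*63041) = -221809/(73*((168033 - 1*334) - 1*63041)) = -221809/(73*((168033 - 334) - 63041)) = -221809/(73*(167699 - 63041)) = -221809/73/104658 = -221809/73*1/104658 = -221809/7640034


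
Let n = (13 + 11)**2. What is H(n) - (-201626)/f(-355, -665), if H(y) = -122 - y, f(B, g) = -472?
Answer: -265541/236 ≈ -1125.2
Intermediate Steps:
n = 576 (n = 24**2 = 576)
H(n) - (-201626)/f(-355, -665) = (-122 - 1*576) - (-201626)/(-472) = (-122 - 576) - (-201626)*(-1)/472 = -698 - 1*100813/236 = -698 - 100813/236 = -265541/236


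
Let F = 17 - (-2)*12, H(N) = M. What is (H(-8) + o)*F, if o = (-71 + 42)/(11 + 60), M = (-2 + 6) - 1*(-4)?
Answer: 22099/71 ≈ 311.25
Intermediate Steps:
M = 8 (M = 4 + 4 = 8)
H(N) = 8
o = -29/71 ≈ -0.40845
F = 41 (F = 17 - 1*(-24) = 17 + 24 = 41)
(H(-8) + o)*F = (8 - 29/71)*41 = (539/71)*41 = 22099/71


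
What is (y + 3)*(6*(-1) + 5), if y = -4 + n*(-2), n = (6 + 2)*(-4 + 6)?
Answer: 33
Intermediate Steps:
n = 16 (n = 8*2 = 16)
y = -36 (y = -4 + 16*(-2) = -4 - 32 = -36)
(y + 3)*(6*(-1) + 5) = (-36 + 3)*(6*(-1) + 5) = -33*(-6 + 5) = -33*(-1) = 33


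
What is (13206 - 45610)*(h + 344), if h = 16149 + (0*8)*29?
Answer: -534439172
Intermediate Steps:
h = 16149 (h = 16149 + 0*29 = 16149 + 0 = 16149)
(13206 - 45610)*(h + 344) = (13206 - 45610)*(16149 + 344) = -32404*16493 = -534439172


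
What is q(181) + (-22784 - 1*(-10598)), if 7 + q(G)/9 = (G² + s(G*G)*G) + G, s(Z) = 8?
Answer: 297261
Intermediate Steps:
q(G) = -63 + 9*G² + 81*G (q(G) = -63 + 9*((G² + 8*G) + G) = -63 + 9*(G² + 9*G) = -63 + (9*G² + 81*G) = -63 + 9*G² + 81*G)
q(181) + (-22784 - 1*(-10598)) = (-63 + 9*181² + 81*181) + (-22784 - 1*(-10598)) = (-63 + 9*32761 + 14661) + (-22784 + 10598) = (-63 + 294849 + 14661) - 12186 = 309447 - 12186 = 297261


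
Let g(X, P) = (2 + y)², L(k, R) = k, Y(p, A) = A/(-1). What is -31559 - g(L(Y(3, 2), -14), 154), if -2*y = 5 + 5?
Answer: -31568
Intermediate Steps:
Y(p, A) = -A (Y(p, A) = A*(-1) = -A)
y = -5 (y = -(5 + 5)/2 = -½*10 = -5)
g(X, P) = 9 (g(X, P) = (2 - 5)² = (-3)² = 9)
-31559 - g(L(Y(3, 2), -14), 154) = -31559 - 1*9 = -31559 - 9 = -31568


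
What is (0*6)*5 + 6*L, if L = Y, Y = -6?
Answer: -36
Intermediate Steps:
L = -6
(0*6)*5 + 6*L = (0*6)*5 + 6*(-6) = 0*5 - 36 = 0 - 36 = -36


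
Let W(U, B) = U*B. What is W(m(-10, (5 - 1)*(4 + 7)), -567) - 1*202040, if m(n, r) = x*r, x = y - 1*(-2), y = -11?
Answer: 22492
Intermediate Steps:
x = -9 (x = -11 - 1*(-2) = -11 + 2 = -9)
m(n, r) = -9*r
W(U, B) = B*U
W(m(-10, (5 - 1)*(4 + 7)), -567) - 1*202040 = -(-5103)*(5 - 1)*(4 + 7) - 1*202040 = -(-5103)*4*11 - 202040 = -(-5103)*44 - 202040 = -567*(-396) - 202040 = 224532 - 202040 = 22492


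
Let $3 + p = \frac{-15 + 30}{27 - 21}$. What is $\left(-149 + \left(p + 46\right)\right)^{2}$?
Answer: $\frac{42849}{4} \approx 10712.0$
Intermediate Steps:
$p = - \frac{1}{2}$ ($p = -3 + \frac{-15 + 30}{27 - 21} = -3 + \frac{15}{6} = -3 + 15 \cdot \frac{1}{6} = -3 + \frac{5}{2} = - \frac{1}{2} \approx -0.5$)
$\left(-149 + \left(p + 46\right)\right)^{2} = \left(-149 + \left(- \frac{1}{2} + 46\right)\right)^{2} = \left(-149 + \frac{91}{2}\right)^{2} = \left(- \frac{207}{2}\right)^{2} = \frac{42849}{4}$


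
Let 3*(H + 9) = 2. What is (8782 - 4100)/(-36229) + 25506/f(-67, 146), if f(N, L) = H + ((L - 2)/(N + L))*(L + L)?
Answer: 218420119880/4498518701 ≈ 48.554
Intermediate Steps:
H = -25/3 (H = -9 + (⅓)*2 = -9 + ⅔ = -25/3 ≈ -8.3333)
f(N, L) = -25/3 + 2*L*(-2 + L)/(L + N) (f(N, L) = -25/3 + ((L - 2)/(N + L))*(L + L) = -25/3 + ((-2 + L)/(L + N))*(2*L) = -25/3 + 2*L*(-2 + L)/(L + N))
(8782 - 4100)/(-36229) + 25506/f(-67, 146) = (8782 - 4100)/(-36229) + 25506/(((-37*146 - 25*(-67) + 6*146²)/(3*(146 - 67)))) = 4682*(-1/36229) + 25506/(((⅓)*(-5402 + 1675 + 6*21316)/79)) = -4682/36229 + 25506/(((⅓)*(1/79)*(-5402 + 1675 + 127896))) = -4682/36229 + 25506/(((⅓)*(1/79)*124169)) = -4682/36229 + 25506/(124169/237) = -4682/36229 + 25506*(237/124169) = -4682/36229 + 6044922/124169 = 218420119880/4498518701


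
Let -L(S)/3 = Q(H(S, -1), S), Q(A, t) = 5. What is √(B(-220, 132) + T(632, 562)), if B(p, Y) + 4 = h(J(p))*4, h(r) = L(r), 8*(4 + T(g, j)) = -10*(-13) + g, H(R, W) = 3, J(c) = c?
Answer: √109/2 ≈ 5.2202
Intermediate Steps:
T(g, j) = 49/4 + g/8 (T(g, j) = -4 + (-10*(-13) + g)/8 = -4 + (130 + g)/8 = -4 + (65/4 + g/8) = 49/4 + g/8)
L(S) = -15 (L(S) = -3*5 = -15)
h(r) = -15
B(p, Y) = -64 (B(p, Y) = -4 - 15*4 = -4 - 60 = -64)
√(B(-220, 132) + T(632, 562)) = √(-64 + (49/4 + (⅛)*632)) = √(-64 + (49/4 + 79)) = √(-64 + 365/4) = √(109/4) = √109/2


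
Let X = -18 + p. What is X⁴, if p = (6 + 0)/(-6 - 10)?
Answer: 466948881/4096 ≈ 1.1400e+5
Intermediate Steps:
p = -3/8 (p = 6/(-16) = 6*(-1/16) = -3/8 ≈ -0.37500)
X = -147/8 (X = -18 - 3/8 = -147/8 ≈ -18.375)
X⁴ = (-147/8)⁴ = 466948881/4096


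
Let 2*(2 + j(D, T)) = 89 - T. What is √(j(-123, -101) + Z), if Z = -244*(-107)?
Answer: √26201 ≈ 161.87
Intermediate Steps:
j(D, T) = 85/2 - T/2 (j(D, T) = -2 + (89 - T)/2 = -2 + (89/2 - T/2) = 85/2 - T/2)
Z = 26108
√(j(-123, -101) + Z) = √((85/2 - ½*(-101)) + 26108) = √((85/2 + 101/2) + 26108) = √(93 + 26108) = √26201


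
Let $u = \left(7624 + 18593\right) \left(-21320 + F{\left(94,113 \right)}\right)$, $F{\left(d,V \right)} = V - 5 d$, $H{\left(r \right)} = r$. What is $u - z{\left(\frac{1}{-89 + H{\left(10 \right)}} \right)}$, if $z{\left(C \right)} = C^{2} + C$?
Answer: $- \frac{3546797177991}{6241} \approx -5.6831 \cdot 10^{8}$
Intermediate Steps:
$z{\left(C \right)} = C + C^{2}$
$u = -568305909$ ($u = \left(7624 + 18593\right) \left(-21320 + \left(113 - 470\right)\right) = 26217 \left(-21320 + \left(113 - 470\right)\right) = 26217 \left(-21320 - 357\right) = 26217 \left(-21677\right) = -568305909$)
$u - z{\left(\frac{1}{-89 + H{\left(10 \right)}} \right)} = -568305909 - \frac{1 + \frac{1}{-89 + 10}}{-89 + 10} = -568305909 - \frac{1 + \frac{1}{-79}}{-79} = -568305909 - - \frac{1 - \frac{1}{79}}{79} = -568305909 - \left(- \frac{1}{79}\right) \frac{78}{79} = -568305909 - - \frac{78}{6241} = -568305909 + \frac{78}{6241} = - \frac{3546797177991}{6241}$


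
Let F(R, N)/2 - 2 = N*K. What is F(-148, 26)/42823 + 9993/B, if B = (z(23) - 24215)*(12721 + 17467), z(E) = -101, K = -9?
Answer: -341027783551/31434283444784 ≈ -0.010849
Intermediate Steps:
F(R, N) = 4 - 18*N (F(R, N) = 4 + 2*(N*(-9)) = 4 + 2*(-9*N) = 4 - 18*N)
B = -734051408 (B = (-101 - 24215)*(12721 + 17467) = -24316*30188 = -734051408)
F(-148, 26)/42823 + 9993/B = (4 - 18*26)/42823 + 9993/(-734051408) = (4 - 468)*(1/42823) + 9993*(-1/734051408) = -464*1/42823 - 9993/734051408 = -464/42823 - 9993/734051408 = -341027783551/31434283444784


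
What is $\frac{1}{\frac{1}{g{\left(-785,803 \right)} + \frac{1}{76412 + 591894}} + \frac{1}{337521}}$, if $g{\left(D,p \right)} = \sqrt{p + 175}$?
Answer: $- \frac{147355396890955693701}{50880610645328977444321} + \frac{50880611081684828449476 \sqrt{978}}{50880610645328977444321} \approx 31.27$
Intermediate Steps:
$g{\left(D,p \right)} = \sqrt{175 + p}$
$\frac{1}{\frac{1}{g{\left(-785,803 \right)} + \frac{1}{76412 + 591894}} + \frac{1}{337521}} = \frac{1}{\frac{1}{\sqrt{175 + 803} + \frac{1}{76412 + 591894}} + \frac{1}{337521}} = \frac{1}{\frac{1}{\sqrt{978} + \frac{1}{668306}} + \frac{1}{337521}} = \frac{1}{\frac{1}{\frac{1}{668306} + \sqrt{978}} + \frac{1}{337521}} = \frac{1}{\frac{1}{337521} + \frac{1}{\frac{1}{668306} + \sqrt{978}}}$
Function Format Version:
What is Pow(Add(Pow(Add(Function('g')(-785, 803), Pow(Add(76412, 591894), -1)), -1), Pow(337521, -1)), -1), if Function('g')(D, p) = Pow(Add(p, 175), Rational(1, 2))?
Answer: Add(Rational(-147355396890955693701, 50880610645328977444321), Mul(Rational(50880611081684828449476, 50880610645328977444321), Pow(978, Rational(1, 2)))) ≈ 31.270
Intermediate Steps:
Function('g')(D, p) = Pow(Add(175, p), Rational(1, 2))
Pow(Add(Pow(Add(Function('g')(-785, 803), Pow(Add(76412, 591894), -1)), -1), Pow(337521, -1)), -1) = Pow(Add(Pow(Add(Pow(Add(175, 803), Rational(1, 2)), Pow(Add(76412, 591894), -1)), -1), Pow(337521, -1)), -1) = Pow(Add(Pow(Add(Pow(978, Rational(1, 2)), Pow(668306, -1)), -1), Rational(1, 337521)), -1) = Pow(Add(Pow(Add(Pow(978, Rational(1, 2)), Rational(1, 668306)), -1), Rational(1, 337521)), -1) = Pow(Add(Pow(Add(Rational(1, 668306), Pow(978, Rational(1, 2))), -1), Rational(1, 337521)), -1) = Pow(Add(Rational(1, 337521), Pow(Add(Rational(1, 668306), Pow(978, Rational(1, 2))), -1)), -1)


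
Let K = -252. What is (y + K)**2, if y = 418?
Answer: 27556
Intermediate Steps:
(y + K)**2 = (418 - 252)**2 = 166**2 = 27556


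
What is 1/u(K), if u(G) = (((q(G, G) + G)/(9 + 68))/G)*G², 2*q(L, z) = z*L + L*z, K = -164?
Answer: -77/4384048 ≈ -1.7564e-5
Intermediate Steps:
q(L, z) = L*z (q(L, z) = (z*L + L*z)/2 = (L*z + L*z)/2 = (2*L*z)/2 = L*z)
u(G) = G*(G/77 + G²/77) (u(G) = (((G*G + G)/(9 + 68))/G)*G² = (((G² + G)/77)/G)*G² = (((G + G²)*(1/77))/G)*G² = ((G/77 + G²/77)/G)*G² = G*(G/77 + G²/77))
1/u(K) = 1/((1/77)*(-164)²*(1 - 164)) = 1/((1/77)*26896*(-163)) = 1/(-4384048/77) = -77/4384048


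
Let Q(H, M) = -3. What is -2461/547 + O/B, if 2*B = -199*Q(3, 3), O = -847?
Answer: -2395835/326559 ≈ -7.3366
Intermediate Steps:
B = 597/2 (B = (-199*(-3))/2 = (½)*597 = 597/2 ≈ 298.50)
-2461/547 + O/B = -2461/547 - 847/597/2 = -2461*1/547 - 847*2/597 = -2461/547 - 1694/597 = -2395835/326559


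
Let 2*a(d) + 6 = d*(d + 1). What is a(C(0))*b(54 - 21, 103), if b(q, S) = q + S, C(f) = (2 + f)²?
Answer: 952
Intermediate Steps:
a(d) = -3 + d*(1 + d)/2 (a(d) = -3 + (d*(d + 1))/2 = -3 + (d*(1 + d))/2 = -3 + d*(1 + d)/2)
b(q, S) = S + q
a(C(0))*b(54 - 21, 103) = (-3 + (2 + 0)²/2 + ((2 + 0)²)²/2)*(103 + (54 - 21)) = (-3 + (½)*2² + (2²)²/2)*(103 + 33) = (-3 + (½)*4 + (½)*4²)*136 = (-3 + 2 + (½)*16)*136 = (-3 + 2 + 8)*136 = 7*136 = 952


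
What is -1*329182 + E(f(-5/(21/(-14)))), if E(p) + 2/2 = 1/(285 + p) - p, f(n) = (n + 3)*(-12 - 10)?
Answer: -431376238/1311 ≈ -3.2904e+5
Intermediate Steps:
f(n) = -66 - 22*n (f(n) = (3 + n)*(-22) = -66 - 22*n)
E(p) = -1 + 1/(285 + p) - p (E(p) = -1 + (1/(285 + p) - p) = -1 + 1/(285 + p) - p)
-1*329182 + E(f(-5/(21/(-14)))) = -1*329182 + (-284 - (-66 - (-110)/(21/(-14)))² - 286*(-66 - (-110)/(21/(-14))))/(285 + (-66 - (-110)/(21/(-14)))) = -329182 + (-284 - (-66 - (-110)/(21*(-1/14)))² - 286*(-66 - (-110)/(21*(-1/14))))/(285 + (-66 - (-110)/(21*(-1/14)))) = -329182 + (-284 - (-66 - (-110)/(-3/2))² - 286*(-66 - (-110)/(-3/2)))/(285 + (-66 - (-110)/(-3/2))) = -329182 + (-284 - (-66 - (-110)*(-2)/3)² - 286*(-66 - (-110)*(-2)/3))/(285 + (-66 - (-110)*(-2)/3)) = -329182 + (-284 - (-66 - 22*10/3)² - 286*(-66 - 22*10/3))/(285 + (-66 - 22*10/3)) = -329182 + (-284 - (-66 - 220/3)² - 286*(-66 - 220/3))/(285 + (-66 - 220/3)) = -329182 + (-284 - (-418/3)² - 286*(-418/3))/(285 - 418/3) = -329182 + (-284 - 1*174724/9 + 119548/3)/(437/3) = -329182 + 3*(-284 - 174724/9 + 119548/3)/437 = -329182 + (3/437)*(181364/9) = -329182 + 181364/1311 = -431376238/1311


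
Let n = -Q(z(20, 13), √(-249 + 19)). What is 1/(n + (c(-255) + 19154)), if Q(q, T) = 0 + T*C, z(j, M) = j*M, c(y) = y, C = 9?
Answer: 18899/357190831 + 9*I*√230/357190831 ≈ 5.291e-5 + 3.8213e-7*I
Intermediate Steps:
z(j, M) = M*j
Q(q, T) = 9*T (Q(q, T) = 0 + T*9 = 0 + 9*T = 9*T)
n = -9*I*√230 (n = -9*√(-249 + 19) = -9*√(-230) = -9*I*√230 ≈ -136.49*I)
1/(n + (c(-255) + 19154)) = 1/(-9*I*√230 + (-255 + 19154)) = 1/(-9*I*√230 + 18899) = 1/(18899 - 9*I*√230)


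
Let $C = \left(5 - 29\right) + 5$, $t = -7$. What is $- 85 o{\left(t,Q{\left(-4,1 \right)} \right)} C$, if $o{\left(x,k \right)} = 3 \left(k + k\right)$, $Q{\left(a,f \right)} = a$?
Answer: $-38760$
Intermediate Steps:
$C = -19$ ($C = -24 + 5 = -19$)
$o{\left(x,k \right)} = 6 k$ ($o{\left(x,k \right)} = 3 \cdot 2 k = 6 k$)
$- 85 o{\left(t,Q{\left(-4,1 \right)} \right)} C = - 85 \cdot 6 \left(-4\right) \left(-19\right) = \left(-85\right) \left(-24\right) \left(-19\right) = 2040 \left(-19\right) = -38760$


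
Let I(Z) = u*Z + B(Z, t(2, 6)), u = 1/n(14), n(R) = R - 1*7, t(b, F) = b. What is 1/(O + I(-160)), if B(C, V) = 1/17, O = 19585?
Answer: 119/2327902 ≈ 5.1119e-5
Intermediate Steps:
n(R) = -7 + R (n(R) = R - 7 = -7 + R)
B(C, V) = 1/17
u = ⅐ (u = 1/(-7 + 14) = 1/7 = ⅐ ≈ 0.14286)
I(Z) = 1/17 + Z/7 (I(Z) = Z/7 + 1/17 = 1/17 + Z/7)
1/(O + I(-160)) = 1/(19585 + (1/17 + (⅐)*(-160))) = 1/(19585 + (1/17 - 160/7)) = 1/(19585 - 2713/119) = 1/(2327902/119) = 119/2327902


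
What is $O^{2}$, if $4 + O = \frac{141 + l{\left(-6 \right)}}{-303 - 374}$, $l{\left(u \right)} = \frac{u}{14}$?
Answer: $\frac{397603600}{22458121} \approx 17.704$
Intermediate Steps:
$l{\left(u \right)} = \frac{u}{14}$ ($l{\left(u \right)} = u \frac{1}{14} = \frac{u}{14}$)
$O = - \frac{19940}{4739}$ ($O = -4 + \frac{141 + \frac{1}{14} \left(-6\right)}{-303 - 374} = -4 + \frac{141 - \frac{3}{7}}{-677} = -4 + \frac{984}{7} \left(- \frac{1}{677}\right) = -4 - \frac{984}{4739} = - \frac{19940}{4739} \approx -4.2076$)
$O^{2} = \left(- \frac{19940}{4739}\right)^{2} = \frac{397603600}{22458121}$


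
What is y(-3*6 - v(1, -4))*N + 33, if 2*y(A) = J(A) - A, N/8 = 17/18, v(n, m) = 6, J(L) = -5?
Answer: 943/9 ≈ 104.78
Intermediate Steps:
N = 68/9 (N = 8*(17/18) = 68/9 ≈ 7.5556)
y(A) = -5/2 - A/2 (y(A) = (-5 - A)/2 = -5/2 - A/2)
y(-3*6 - v(1, -4))*N + 33 = (-5/2 - (-3*6 - 1*6)/2)*(68/9) + 33 = (-5/2 - (-18 - 6)/2)*(68/9) + 33 = (-5/2 - 1/2*(-24))*(68/9) + 33 = (-5/2 + 12)*(68/9) + 33 = (19/2)*(68/9) + 33 = 646/9 + 33 = 943/9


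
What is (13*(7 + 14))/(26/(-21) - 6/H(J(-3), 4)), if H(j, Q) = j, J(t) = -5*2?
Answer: -28665/67 ≈ -427.84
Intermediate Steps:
J(t) = -10
(13*(7 + 14))/(26/(-21) - 6/H(J(-3), 4)) = (13*(7 + 14))/(26/(-21) - 6/(-10)) = (13*21)/(26*(-1/21) - 6*(-1/10)) = 273/(-26/21 + 3/5) = 273/(-67/105) = -105/67*273 = -28665/67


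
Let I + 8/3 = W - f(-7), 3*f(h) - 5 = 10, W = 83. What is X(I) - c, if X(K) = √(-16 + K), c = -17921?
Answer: 17921 + √534/3 ≈ 17929.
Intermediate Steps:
f(h) = 5 (f(h) = 5/3 + (⅓)*10 = 5/3 + 10/3 = 5)
I = 226/3 (I = -8/3 + (83 - 1*5) = -8/3 + (83 - 5) = -8/3 + 78 = 226/3 ≈ 75.333)
X(I) - c = √(-16 + 226/3) - 1*(-17921) = √(178/3) + 17921 = √534/3 + 17921 = 17921 + √534/3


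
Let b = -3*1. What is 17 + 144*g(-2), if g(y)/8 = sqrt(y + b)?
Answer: 17 + 1152*I*sqrt(5) ≈ 17.0 + 2575.9*I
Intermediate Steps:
b = -3
g(y) = 8*sqrt(-3 + y) (g(y) = 8*sqrt(y - 3) = 8*sqrt(-3 + y))
17 + 144*g(-2) = 17 + 144*(8*sqrt(-3 - 2)) = 17 + 144*(8*sqrt(-5)) = 17 + 144*(8*(I*sqrt(5))) = 17 + 144*(8*I*sqrt(5)) = 17 + 1152*I*sqrt(5)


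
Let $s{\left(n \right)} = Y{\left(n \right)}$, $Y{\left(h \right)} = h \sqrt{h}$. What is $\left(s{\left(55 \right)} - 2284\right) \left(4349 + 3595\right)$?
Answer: $-18144096 + 436920 \sqrt{55} \approx -1.4904 \cdot 10^{7}$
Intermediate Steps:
$Y{\left(h \right)} = h^{\frac{3}{2}}$
$s{\left(n \right)} = n^{\frac{3}{2}}$
$\left(s{\left(55 \right)} - 2284\right) \left(4349 + 3595\right) = \left(55^{\frac{3}{2}} - 2284\right) \left(4349 + 3595\right) = \left(55 \sqrt{55} - 2284\right) 7944 = \left(-2284 + 55 \sqrt{55}\right) 7944 = -18144096 + 436920 \sqrt{55}$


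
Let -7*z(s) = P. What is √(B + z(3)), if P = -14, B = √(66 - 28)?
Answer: √(2 + √38) ≈ 2.8573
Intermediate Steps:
B = √38 ≈ 6.1644
z(s) = 2 (z(s) = -⅐*(-14) = 2)
√(B + z(3)) = √(√38 + 2) = √(2 + √38)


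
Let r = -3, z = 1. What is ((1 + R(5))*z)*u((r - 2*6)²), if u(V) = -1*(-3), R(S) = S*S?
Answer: 78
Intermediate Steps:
R(S) = S²
u(V) = 3
((1 + R(5))*z)*u((r - 2*6)²) = ((1 + 5²)*1)*3 = ((1 + 25)*1)*3 = (26*1)*3 = 26*3 = 78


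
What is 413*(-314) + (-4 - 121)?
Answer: -129807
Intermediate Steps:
413*(-314) + (-4 - 121) = -129682 - 125 = -129807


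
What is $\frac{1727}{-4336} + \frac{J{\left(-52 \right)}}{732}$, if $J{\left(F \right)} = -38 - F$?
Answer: $- \frac{300865}{793488} \approx -0.37917$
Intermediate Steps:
$\frac{1727}{-4336} + \frac{J{\left(-52 \right)}}{732} = \frac{1727}{-4336} + \frac{-38 - -52}{732} = 1727 \left(- \frac{1}{4336}\right) + \left(-38 + 52\right) \frac{1}{732} = - \frac{1727}{4336} + 14 \cdot \frac{1}{732} = - \frac{1727}{4336} + \frac{7}{366} = - \frac{300865}{793488}$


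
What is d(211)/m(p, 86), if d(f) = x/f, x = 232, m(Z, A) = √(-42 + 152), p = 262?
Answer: 116*√110/11605 ≈ 0.10484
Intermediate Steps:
m(Z, A) = √110
d(f) = 232/f
d(211)/m(p, 86) = (232/211)/(√110) = (232*(1/211))*(√110/110) = 232*(√110/110)/211 = 116*√110/11605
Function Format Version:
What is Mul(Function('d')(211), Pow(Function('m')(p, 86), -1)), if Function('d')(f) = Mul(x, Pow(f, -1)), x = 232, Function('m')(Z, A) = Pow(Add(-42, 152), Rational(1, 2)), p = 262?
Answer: Mul(Rational(116, 11605), Pow(110, Rational(1, 2))) ≈ 0.10484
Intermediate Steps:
Function('m')(Z, A) = Pow(110, Rational(1, 2))
Function('d')(f) = Mul(232, Pow(f, -1))
Mul(Function('d')(211), Pow(Function('m')(p, 86), -1)) = Mul(Mul(232, Pow(211, -1)), Pow(Pow(110, Rational(1, 2)), -1)) = Mul(Mul(232, Rational(1, 211)), Mul(Rational(1, 110), Pow(110, Rational(1, 2)))) = Mul(Rational(232, 211), Mul(Rational(1, 110), Pow(110, Rational(1, 2)))) = Mul(Rational(116, 11605), Pow(110, Rational(1, 2)))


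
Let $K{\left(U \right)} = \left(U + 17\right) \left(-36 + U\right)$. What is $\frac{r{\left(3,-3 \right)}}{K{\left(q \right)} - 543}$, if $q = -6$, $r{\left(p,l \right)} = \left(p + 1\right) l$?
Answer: $\frac{4}{335} \approx 0.01194$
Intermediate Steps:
$r{\left(p,l \right)} = l \left(1 + p\right)$ ($r{\left(p,l \right)} = \left(1 + p\right) l = l \left(1 + p\right)$)
$K{\left(U \right)} = \left(-36 + U\right) \left(17 + U\right)$ ($K{\left(U \right)} = \left(17 + U\right) \left(-36 + U\right) = \left(-36 + U\right) \left(17 + U\right)$)
$\frac{r{\left(3,-3 \right)}}{K{\left(q \right)} - 543} = \frac{\left(-3\right) \left(1 + 3\right)}{\left(-612 + \left(-6\right)^{2} - -114\right) - 543} = \frac{\left(-3\right) 4}{\left(-612 + 36 + 114\right) - 543} = \frac{1}{-462 - 543} \left(-12\right) = \frac{1}{-1005} \left(-12\right) = \left(- \frac{1}{1005}\right) \left(-12\right) = \frac{4}{335}$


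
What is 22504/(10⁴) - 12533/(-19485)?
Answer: 14095511/4871250 ≈ 2.8936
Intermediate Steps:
22504/(10⁴) - 12533/(-19485) = 22504/10000 - 12533*(-1/19485) = 22504*(1/10000) + 12533/19485 = 2813/1250 + 12533/19485 = 14095511/4871250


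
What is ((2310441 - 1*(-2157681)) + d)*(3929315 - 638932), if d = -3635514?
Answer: 2739599208864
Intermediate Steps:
((2310441 - 1*(-2157681)) + d)*(3929315 - 638932) = ((2310441 - 1*(-2157681)) - 3635514)*(3929315 - 638932) = ((2310441 + 2157681) - 3635514)*3290383 = (4468122 - 3635514)*3290383 = 832608*3290383 = 2739599208864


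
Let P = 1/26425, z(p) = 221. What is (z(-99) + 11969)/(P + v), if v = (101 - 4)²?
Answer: 161060375/124316413 ≈ 1.2956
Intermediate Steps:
v = 9409 (v = 97² = 9409)
P = 1/26425 ≈ 3.7843e-5
(z(-99) + 11969)/(P + v) = (221 + 11969)/(1/26425 + 9409) = 12190/(248632826/26425) = 12190*(26425/248632826) = 161060375/124316413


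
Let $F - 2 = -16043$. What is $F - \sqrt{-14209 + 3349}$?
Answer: $-16041 - 2 i \sqrt{2715} \approx -16041.0 - 104.21 i$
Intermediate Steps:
$F = -16041$ ($F = 2 - 16043 = -16041$)
$F - \sqrt{-14209 + 3349} = -16041 - \sqrt{-14209 + 3349} = -16041 - \sqrt{-10860} = -16041 - 2 i \sqrt{2715}$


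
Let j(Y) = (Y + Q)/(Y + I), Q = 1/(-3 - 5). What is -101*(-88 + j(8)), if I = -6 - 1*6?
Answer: 290779/32 ≈ 9086.8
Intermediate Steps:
Q = -1/8 (Q = 1/(-8) = -1/8 ≈ -0.12500)
I = -12 (I = -6 - 6 = -12)
j(Y) = (-1/8 + Y)/(-12 + Y) (j(Y) = (Y - 1/8)/(Y - 12) = (-1/8 + Y)/(-12 + Y))
-101*(-88 + j(8)) = -101*(-88 + (-1/8 + 8)/(-12 + 8)) = -101*(-88 + (63/8)/(-4)) = -101*(-88 - 1/4*63/8) = -101*(-88 - 63/32) = -101*(-2879/32) = 290779/32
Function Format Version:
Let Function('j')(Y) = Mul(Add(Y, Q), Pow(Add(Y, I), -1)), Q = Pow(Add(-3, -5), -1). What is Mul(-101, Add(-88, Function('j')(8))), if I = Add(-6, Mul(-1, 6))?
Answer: Rational(290779, 32) ≈ 9086.8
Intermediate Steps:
Q = Rational(-1, 8) (Q = Pow(-8, -1) = Rational(-1, 8) ≈ -0.12500)
I = -12 (I = Add(-6, -6) = -12)
Function('j')(Y) = Mul(Pow(Add(-12, Y), -1), Add(Rational(-1, 8), Y)) (Function('j')(Y) = Mul(Add(Y, Rational(-1, 8)), Pow(Add(Y, -12), -1)) = Mul(Add(Rational(-1, 8), Y), Pow(Add(-12, Y), -1)) = Mul(Pow(Add(-12, Y), -1), Add(Rational(-1, 8), Y)))
Mul(-101, Add(-88, Function('j')(8))) = Mul(-101, Add(-88, Mul(Pow(Add(-12, 8), -1), Add(Rational(-1, 8), 8)))) = Mul(-101, Add(-88, Mul(Pow(-4, -1), Rational(63, 8)))) = Mul(-101, Add(-88, Mul(Rational(-1, 4), Rational(63, 8)))) = Mul(-101, Add(-88, Rational(-63, 32))) = Mul(-101, Rational(-2879, 32)) = Rational(290779, 32)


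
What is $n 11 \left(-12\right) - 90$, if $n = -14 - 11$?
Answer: $3210$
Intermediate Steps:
$n = -25$
$n 11 \left(-12\right) - 90 = - 25 \cdot 11 \left(-12\right) - 90 = \left(-25\right) \left(-132\right) - 90 = 3300 - 90 = 3210$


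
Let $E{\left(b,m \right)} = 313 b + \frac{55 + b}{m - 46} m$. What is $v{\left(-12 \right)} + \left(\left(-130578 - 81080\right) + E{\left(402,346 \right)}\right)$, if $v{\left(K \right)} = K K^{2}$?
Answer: $- \frac{13054939}{150} \approx -87033.0$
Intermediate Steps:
$v{\left(K \right)} = K^{3}$
$E{\left(b,m \right)} = 313 b + \frac{m \left(55 + b\right)}{-46 + m}$ ($E{\left(b,m \right)} = 313 b + \frac{55 + b}{-46 + m} m = 313 b + \frac{m \left(55 + b\right)}{-46 + m}$)
$v{\left(-12 \right)} + \left(\left(-130578 - 81080\right) + E{\left(402,346 \right)}\right) = \left(-12\right)^{3} + \left(\left(-130578 - 81080\right) + \frac{\left(-14398\right) 402 + 55 \cdot 346 + 314 \cdot 402 \cdot 346}{-46 + 346}\right) = -1728 + \left(\left(-130578 - 81080\right) + \frac{-5787996 + 19030 + 43674888}{300}\right) = -1728 + \left(\left(-130578 - 81080\right) + \frac{1}{300} \cdot 37905922\right) = -1728 + \left(-211658 + \frac{18952961}{150}\right) = -1728 - \frac{12795739}{150} = - \frac{13054939}{150}$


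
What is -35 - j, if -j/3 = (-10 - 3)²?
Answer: 472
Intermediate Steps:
j = -507 (j = -3*(-10 - 3)² = -3*(-13)² = -3*169 = -507)
-35 - j = -35 - 1*(-507) = -35 + 507 = 472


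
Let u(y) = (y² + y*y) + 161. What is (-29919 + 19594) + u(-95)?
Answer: 7886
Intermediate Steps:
u(y) = 161 + 2*y² (u(y) = (y² + y²) + 161 = 2*y² + 161 = 161 + 2*y²)
(-29919 + 19594) + u(-95) = (-29919 + 19594) + (161 + 2*(-95)²) = -10325 + (161 + 2*9025) = -10325 + (161 + 18050) = -10325 + 18211 = 7886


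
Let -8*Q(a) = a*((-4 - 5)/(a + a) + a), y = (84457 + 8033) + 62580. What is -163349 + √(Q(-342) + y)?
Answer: -163349 + 3*√249689/4 ≈ -1.6297e+5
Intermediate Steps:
y = 155070 (y = 92490 + 62580 = 155070)
Q(a) = -a*(a - 9/(2*a))/8 (Q(a) = -a*((-4 - 5)/(a + a) + a)/8 = -a*(-9*1/(2*a) + a)/8 = -a*(-9/(2*a) + a)/8 = -a*(a - 9/(2*a))/8)
-163349 + √(Q(-342) + y) = -163349 + √((9/16 - ⅛*(-342)²) + 155070) = -163349 + √((9/16 - ⅛*116964) + 155070) = -163349 + √((9/16 - 29241/2) + 155070) = -163349 + √(-233919/16 + 155070) = -163349 + √(2247201/16) = -163349 + 3*√249689/4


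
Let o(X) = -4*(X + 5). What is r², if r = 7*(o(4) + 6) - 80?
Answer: 84100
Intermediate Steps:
o(X) = -20 - 4*X (o(X) = -4*(5 + X) = -20 - 4*X)
r = -290 (r = 7*((-20 - 4*4) + 6) - 80 = 7*((-20 - 16) + 6) - 80 = 7*(-36 + 6) - 80 = 7*(-30) - 80 = -210 - 80 = -290)
r² = (-290)² = 84100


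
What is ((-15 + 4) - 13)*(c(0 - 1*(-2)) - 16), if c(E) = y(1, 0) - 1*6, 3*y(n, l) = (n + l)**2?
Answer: 520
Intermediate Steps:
y(n, l) = (l + n)**2/3 (y(n, l) = (n + l)**2/3 = (l + n)**2/3)
c(E) = -17/3 (c(E) = (0 + 1)**2/3 - 1*6 = (1/3)*1**2 - 6 = (1/3)*1 - 6 = 1/3 - 6 = -17/3)
((-15 + 4) - 13)*(c(0 - 1*(-2)) - 16) = ((-15 + 4) - 13)*(-17/3 - 16) = (-11 - 13)*(-65/3) = -24*(-65/3) = 520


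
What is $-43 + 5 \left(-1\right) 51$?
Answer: $-298$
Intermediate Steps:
$-43 + 5 \left(-1\right) 51 = -43 - 255 = -298$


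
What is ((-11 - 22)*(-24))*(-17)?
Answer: -13464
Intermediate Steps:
((-11 - 22)*(-24))*(-17) = -33*(-24)*(-17) = 792*(-17) = -13464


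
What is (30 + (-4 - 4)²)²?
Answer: 8836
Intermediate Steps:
(30 + (-4 - 4)²)² = (30 + (-8)²)² = (30 + 64)² = 94² = 8836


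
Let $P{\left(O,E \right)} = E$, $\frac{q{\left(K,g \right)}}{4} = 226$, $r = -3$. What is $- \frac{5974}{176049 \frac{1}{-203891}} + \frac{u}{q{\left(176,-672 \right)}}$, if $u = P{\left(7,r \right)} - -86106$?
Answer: $\frac{1116270876983}{159148296} \approx 7014.0$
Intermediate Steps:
$q{\left(K,g \right)} = 904$ ($q{\left(K,g \right)} = 4 \cdot 226 = 904$)
$u = 86103$ ($u = -3 - -86106 = -3 + 86106 = 86103$)
$- \frac{5974}{176049 \frac{1}{-203891}} + \frac{u}{q{\left(176,-672 \right)}} = - \frac{5974}{176049 \frac{1}{-203891}} + \frac{86103}{904} = - \frac{5974}{176049 \left(- \frac{1}{203891}\right)} + 86103 \cdot \frac{1}{904} = - \frac{5974}{- \frac{176049}{203891}} + \frac{86103}{904} = \left(-5974\right) \left(- \frac{203891}{176049}\right) + \frac{86103}{904} = \frac{1218044834}{176049} + \frac{86103}{904} = \frac{1116270876983}{159148296}$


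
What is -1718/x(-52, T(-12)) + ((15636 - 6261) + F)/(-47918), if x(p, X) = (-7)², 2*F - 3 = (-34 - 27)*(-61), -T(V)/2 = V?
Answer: -82873737/2347982 ≈ -35.296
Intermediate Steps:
T(V) = -2*V
F = 1862 (F = 3/2 + ((-34 - 27)*(-61))/2 = 3/2 + (-61*(-61))/2 = 3/2 + (½)*3721 = 3/2 + 3721/2 = 1862)
x(p, X) = 49
-1718/x(-52, T(-12)) + ((15636 - 6261) + F)/(-47918) = -1718/49 + ((15636 - 6261) + 1862)/(-47918) = -1718*1/49 + (9375 + 1862)*(-1/47918) = -1718/49 + 11237*(-1/47918) = -1718/49 - 11237/47918 = -82873737/2347982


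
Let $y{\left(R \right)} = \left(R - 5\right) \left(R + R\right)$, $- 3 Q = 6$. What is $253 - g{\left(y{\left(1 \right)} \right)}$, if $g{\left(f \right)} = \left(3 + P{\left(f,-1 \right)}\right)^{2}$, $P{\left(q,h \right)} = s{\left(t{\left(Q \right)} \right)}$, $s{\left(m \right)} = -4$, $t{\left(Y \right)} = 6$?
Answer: $252$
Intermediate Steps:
$Q = -2$ ($Q = \left(- \frac{1}{3}\right) 6 = -2$)
$P{\left(q,h \right)} = -4$
$y{\left(R \right)} = 2 R \left(-5 + R\right)$ ($y{\left(R \right)} = \left(-5 + R\right) 2 R = 2 R \left(-5 + R\right)$)
$g{\left(f \right)} = 1$ ($g{\left(f \right)} = \left(3 - 4\right)^{2} = \left(-1\right)^{2} = 1$)
$253 - g{\left(y{\left(1 \right)} \right)} = 253 - 1 = 252$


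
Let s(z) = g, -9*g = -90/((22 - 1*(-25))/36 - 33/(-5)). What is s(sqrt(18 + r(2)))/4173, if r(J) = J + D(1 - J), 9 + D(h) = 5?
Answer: 600/1979393 ≈ 0.00030312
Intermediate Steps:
D(h) = -4 (D(h) = -9 + 5 = -4)
r(J) = -4 + J (r(J) = J - 4 = -4 + J)
g = 1800/1423 (g = -(-10)/((22 - 1*(-25))/36 - 33/(-5)) = -(-10)/((22 + 25)*(1/36) - 33*(-1/5)) = -(-10)/(47*(1/36) + 33/5) = -(-10)/(47/36 + 33/5) = -(-10)/1423/180 = -(-10)*180/1423 = -1/9*(-16200/1423) = 1800/1423 ≈ 1.2649)
s(z) = 1800/1423
s(sqrt(18 + r(2)))/4173 = (1800/1423)/4173 = (1800/1423)*(1/4173) = 600/1979393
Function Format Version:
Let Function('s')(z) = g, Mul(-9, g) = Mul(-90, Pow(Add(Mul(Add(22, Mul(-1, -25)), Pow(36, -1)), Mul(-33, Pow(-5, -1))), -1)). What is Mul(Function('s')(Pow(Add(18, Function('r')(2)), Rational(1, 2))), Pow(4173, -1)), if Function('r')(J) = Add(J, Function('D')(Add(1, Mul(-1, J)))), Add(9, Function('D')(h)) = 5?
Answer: Rational(600, 1979393) ≈ 0.00030312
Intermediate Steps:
Function('D')(h) = -4 (Function('D')(h) = Add(-9, 5) = -4)
Function('r')(J) = Add(-4, J) (Function('r')(J) = Add(J, -4) = Add(-4, J))
g = Rational(1800, 1423) (g = Mul(Rational(-1, 9), Mul(-90, Pow(Add(Mul(Add(22, Mul(-1, -25)), Pow(36, -1)), Mul(-33, Pow(-5, -1))), -1))) = Mul(Rational(-1, 9), Mul(-90, Pow(Add(Mul(Add(22, 25), Rational(1, 36)), Mul(-33, Rational(-1, 5))), -1))) = Mul(Rational(-1, 9), Mul(-90, Pow(Add(Mul(47, Rational(1, 36)), Rational(33, 5)), -1))) = Mul(Rational(-1, 9), Mul(-90, Pow(Add(Rational(47, 36), Rational(33, 5)), -1))) = Mul(Rational(-1, 9), Mul(-90, Pow(Rational(1423, 180), -1))) = Mul(Rational(-1, 9), Mul(-90, Rational(180, 1423))) = Mul(Rational(-1, 9), Rational(-16200, 1423)) = Rational(1800, 1423) ≈ 1.2649)
Function('s')(z) = Rational(1800, 1423)
Mul(Function('s')(Pow(Add(18, Function('r')(2)), Rational(1, 2))), Pow(4173, -1)) = Mul(Rational(1800, 1423), Pow(4173, -1)) = Mul(Rational(1800, 1423), Rational(1, 4173)) = Rational(600, 1979393)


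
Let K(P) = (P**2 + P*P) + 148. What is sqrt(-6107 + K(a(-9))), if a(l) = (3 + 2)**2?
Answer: I*sqrt(4709) ≈ 68.622*I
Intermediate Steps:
a(l) = 25 (a(l) = 5**2 = 25)
K(P) = 148 + 2*P**2 (K(P) = (P**2 + P**2) + 148 = 2*P**2 + 148 = 148 + 2*P**2)
sqrt(-6107 + K(a(-9))) = sqrt(-6107 + (148 + 2*25**2)) = sqrt(-6107 + (148 + 2*625)) = sqrt(-6107 + (148 + 1250)) = sqrt(-6107 + 1398) = sqrt(-4709) = I*sqrt(4709)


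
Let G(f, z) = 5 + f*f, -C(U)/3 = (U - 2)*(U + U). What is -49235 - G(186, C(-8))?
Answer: -83836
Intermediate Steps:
C(U) = -6*U*(-2 + U) (C(U) = -3*(U - 2)*(U + U) = -3*(-2 + U)*2*U = -6*U*(-2 + U))
G(f, z) = 5 + f**2
-49235 - G(186, C(-8)) = -49235 - (5 + 186**2) = -49235 - (5 + 34596) = -49235 - 1*34601 = -49235 - 34601 = -83836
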